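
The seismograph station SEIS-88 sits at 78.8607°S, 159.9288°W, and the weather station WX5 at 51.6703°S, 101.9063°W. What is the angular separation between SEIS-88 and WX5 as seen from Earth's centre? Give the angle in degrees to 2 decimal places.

33.58°

Δφ = 27.1904°,  Δλ = 58.0225°
a = sin²(Δφ/2) + cos φ₁ cos φ₂ sin²(Δλ/2) = 0.083435
c = 2·arcsin(√a) = 0.586054 rad = 33.5784°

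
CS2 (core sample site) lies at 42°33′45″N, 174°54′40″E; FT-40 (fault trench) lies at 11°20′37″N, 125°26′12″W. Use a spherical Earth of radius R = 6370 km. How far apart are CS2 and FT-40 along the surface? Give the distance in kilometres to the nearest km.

CS2: φ = +42.56250°, λ = +174.91111°
FT-40: φ = +11.34361°, λ = -125.43667°
Δφ = -31.2189°,  Δλ = 59.6522°
a = sin²(Δφ/2) + cos φ₁ cos φ₂ sin²(Δλ/2) = 0.251047
c = 2·arcsin(√a) = 1.049613 rad = 60.1384°
d = R·c = 6370 × 1.049613 = 6686.0 km

6686 km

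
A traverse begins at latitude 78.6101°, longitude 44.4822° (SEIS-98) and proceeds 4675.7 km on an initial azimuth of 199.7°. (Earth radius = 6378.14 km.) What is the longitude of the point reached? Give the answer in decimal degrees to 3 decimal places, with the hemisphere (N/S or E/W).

28.040°E

δ = d/R = 4675.7/6378.14 = 0.733082 rad
φ₂ = arcsin(sin φ₁ cos δ + cos φ₁ sin δ cos θ)
   = arcsin(0.98031·0.74312 + 0.19748·0.66916·-0.94147) = 37.16165°
λ₂ = λ₁ + atan2(sin θ sin δ cos φ₁, cos δ − sin φ₁ sin φ₂) = 28.03992°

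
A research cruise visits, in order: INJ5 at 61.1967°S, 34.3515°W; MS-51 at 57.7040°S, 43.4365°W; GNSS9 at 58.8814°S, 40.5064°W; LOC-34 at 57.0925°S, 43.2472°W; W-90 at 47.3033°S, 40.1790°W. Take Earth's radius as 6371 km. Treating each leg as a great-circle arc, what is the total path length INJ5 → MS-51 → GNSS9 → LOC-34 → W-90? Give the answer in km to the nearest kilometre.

2223 km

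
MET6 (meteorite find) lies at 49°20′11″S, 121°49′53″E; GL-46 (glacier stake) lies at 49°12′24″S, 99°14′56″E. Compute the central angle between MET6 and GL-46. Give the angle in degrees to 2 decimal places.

MET6: φ = -49.33639°, λ = +121.83139°
GL-46: φ = -49.20667°, λ = +99.24889°
Δφ = 0.1297°,  Δλ = -22.5825°
a = sin²(Δφ/2) + cos φ₁ cos φ₂ sin²(Δλ/2) = 0.016322
c = 2·arcsin(√a) = 0.256214 rad = 14.6800°

14.68°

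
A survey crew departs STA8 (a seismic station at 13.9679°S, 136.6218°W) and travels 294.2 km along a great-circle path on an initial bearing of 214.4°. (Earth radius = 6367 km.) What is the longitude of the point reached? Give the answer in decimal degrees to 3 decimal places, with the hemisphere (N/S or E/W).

138.179°W

δ = d/R = 294.2/6367 = 0.046207 rad
φ₂ = arcsin(sin φ₁ cos δ + cos φ₁ sin δ cos θ)
   = arcsin(-0.24138·0.99893 + 0.97043·0.04619·-0.82511) = -16.14720°
λ₂ = λ₁ + atan2(sin θ sin δ cos φ₁, cos δ − sin φ₁ sin φ₂) = -138.17860°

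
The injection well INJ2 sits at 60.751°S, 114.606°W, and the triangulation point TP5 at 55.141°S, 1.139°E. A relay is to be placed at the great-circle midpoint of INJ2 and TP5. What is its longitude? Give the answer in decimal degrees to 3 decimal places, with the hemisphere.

49.631°W

Bx = cos φ₂ cos Δλ = -0.248266,  By = cos φ₂ sin Δλ = 0.514824
φₘ = atan2(sin φ₁ + sin φ₂, √((cos φ₁ + Bx)² + By²)) = -71.44922°
λₘ = λ₁ + atan2(By, cos φ₁ + Bx) = -49.63101°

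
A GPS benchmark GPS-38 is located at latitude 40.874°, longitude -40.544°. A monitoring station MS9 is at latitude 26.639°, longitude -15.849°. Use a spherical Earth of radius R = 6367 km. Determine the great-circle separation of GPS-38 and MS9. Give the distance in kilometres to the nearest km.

2760 km

Δφ = -14.2350°,  Δλ = 24.6950°
a = sin²(Δφ/2) + cos φ₁ cos φ₂ sin²(Δλ/2) = 0.046259
c = 2·arcsin(√a) = 0.433545 rad = 24.8403°
d = R·c = 6367 × 0.433545 = 2760.4 km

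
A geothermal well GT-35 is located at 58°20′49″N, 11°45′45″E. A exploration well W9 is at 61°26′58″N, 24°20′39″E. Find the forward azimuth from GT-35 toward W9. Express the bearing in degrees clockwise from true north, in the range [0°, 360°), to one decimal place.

58.5°

GT-35: φ = +58.34694°, λ = +11.76250°
W9: φ = +61.44944°, λ = +24.34417°
Δλ = 12.5817°
y = sin Δλ · cos φ₂ = 0.104109
x = cos φ₁ sin φ₂ − sin φ₁ cos φ₂ cos Δλ = 0.063892
θ = atan2(y, x) = 58.4624° → 58.4624° (mod 360°)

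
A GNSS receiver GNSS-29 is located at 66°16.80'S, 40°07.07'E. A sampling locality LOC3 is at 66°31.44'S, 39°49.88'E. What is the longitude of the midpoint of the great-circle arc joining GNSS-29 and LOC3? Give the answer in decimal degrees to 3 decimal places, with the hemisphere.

39.975°E

GNSS-29: φ = -66.28000°, λ = +40.11783°
LOC3: φ = -66.52400°, λ = +39.83133°
Bx = cos φ₂ cos Δλ = 0.398360,  By = cos φ₂ sin Δλ = -0.001992
φₘ = atan2(sin φ₁ + sin φ₂, √((cos φ₁ + Bx)² + By²)) = -66.40207°
λₘ = λ₁ + atan2(By, cos φ₁ + Bx) = 39.97528°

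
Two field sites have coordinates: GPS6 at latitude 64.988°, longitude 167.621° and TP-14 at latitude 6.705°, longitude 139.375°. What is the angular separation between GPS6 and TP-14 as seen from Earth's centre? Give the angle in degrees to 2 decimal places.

61.59°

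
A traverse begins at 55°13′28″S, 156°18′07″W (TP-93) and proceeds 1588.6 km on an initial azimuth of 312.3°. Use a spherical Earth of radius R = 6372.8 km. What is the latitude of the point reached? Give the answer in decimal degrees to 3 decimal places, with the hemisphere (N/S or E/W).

44.532°S

TP-93: φ = -55.22444°, λ = -156.30194°
δ = d/R = 1588.6/6372.8 = 0.249278 rad
φ₂ = arcsin(sin φ₁ cos δ + cos φ₁ sin δ cos θ)
   = arcsin(-0.82139·0.96909 + 0.57036·0.24670·0.67301) = -44.53169°
λ₂ = λ₁ + atan2(sin θ sin δ cos φ₁, cos δ − sin φ₁ sin φ₂) = -171.13292°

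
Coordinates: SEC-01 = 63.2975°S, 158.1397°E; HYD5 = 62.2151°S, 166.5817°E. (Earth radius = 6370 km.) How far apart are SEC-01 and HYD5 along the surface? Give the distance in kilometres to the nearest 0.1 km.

445.8 km

Δφ = 1.0824°,  Δλ = 8.4420°
a = sin²(Δφ/2) + cos φ₁ cos φ₂ sin²(Δλ/2) = 0.001224
c = 2·arcsin(√a) = 0.069986 rad = 4.0099°
d = R·c = 6370 × 0.069986 = 445.8 km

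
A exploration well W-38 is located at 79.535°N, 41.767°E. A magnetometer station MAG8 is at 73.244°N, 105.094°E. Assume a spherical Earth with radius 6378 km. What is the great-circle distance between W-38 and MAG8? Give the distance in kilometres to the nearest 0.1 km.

1689.5 km

Δφ = -6.2910°,  Δλ = 63.3270°
a = sin²(Δφ/2) + cos φ₁ cos φ₂ sin²(Δλ/2) = 0.017440
c = 2·arcsin(√a) = 0.264895 rad = 15.1774°
d = R·c = 6378 × 0.264895 = 1689.5 km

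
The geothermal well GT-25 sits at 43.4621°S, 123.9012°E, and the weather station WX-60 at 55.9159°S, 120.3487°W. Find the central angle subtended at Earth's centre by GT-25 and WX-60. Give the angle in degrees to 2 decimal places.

66.86°

Δφ = -12.4538°,  Δλ = 115.7501°
a = sin²(Δφ/2) + cos φ₁ cos φ₂ sin²(Δλ/2) = 0.303504
c = 2·arcsin(√a) = 1.166913 rad = 66.8592°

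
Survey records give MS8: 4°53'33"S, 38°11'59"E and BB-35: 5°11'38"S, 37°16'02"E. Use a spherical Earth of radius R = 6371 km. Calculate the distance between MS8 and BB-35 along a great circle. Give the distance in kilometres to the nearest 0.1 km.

108.6 km

MS8: φ = -4.89250°, λ = +38.19972°
BB-35: φ = -5.19389°, λ = +37.26722°
Δφ = -0.3014°,  Δλ = -0.9325°
a = sin²(Δφ/2) + cos φ₁ cos φ₂ sin²(Δλ/2) = 0.000073
c = 2·arcsin(√a) = 0.017044 rad = 0.9766°
d = R·c = 6371 × 0.017044 = 108.6 km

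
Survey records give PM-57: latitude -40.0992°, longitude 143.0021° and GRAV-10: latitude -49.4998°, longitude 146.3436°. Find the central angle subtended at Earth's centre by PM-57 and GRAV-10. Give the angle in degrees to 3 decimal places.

Δφ = -9.4006°,  Δλ = 3.3415°
a = sin²(Δφ/2) + cos φ₁ cos φ₂ sin²(Δλ/2) = 0.007137
c = 2·arcsin(√a) = 0.169164 rad = 9.6924°

9.692°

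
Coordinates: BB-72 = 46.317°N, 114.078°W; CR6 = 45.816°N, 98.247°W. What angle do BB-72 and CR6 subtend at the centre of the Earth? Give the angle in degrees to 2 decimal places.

10.98°

Δφ = -0.5010°,  Δλ = 15.8310°
a = sin²(Δφ/2) + cos φ₁ cos φ₂ sin²(Δλ/2) = 0.009148
c = 2·arcsin(√a) = 0.191585 rad = 10.9770°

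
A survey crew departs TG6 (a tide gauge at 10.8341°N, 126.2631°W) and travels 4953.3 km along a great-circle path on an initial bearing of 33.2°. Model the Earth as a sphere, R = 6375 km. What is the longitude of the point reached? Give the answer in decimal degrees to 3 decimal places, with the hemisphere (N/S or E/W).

93.213°W

δ = d/R = 4953.3/6375 = 0.776988 rad
φ₂ = arcsin(sin φ₁ cos δ + cos φ₁ sin δ cos θ)
   = arcsin(0.18797·0.71303 + 0.98218·0.70114·0.83676) = 45.25547°
λ₂ = λ₁ + atan2(sin θ sin δ cos φ₁, cos δ − sin φ₁ sin φ₂) = -93.21273°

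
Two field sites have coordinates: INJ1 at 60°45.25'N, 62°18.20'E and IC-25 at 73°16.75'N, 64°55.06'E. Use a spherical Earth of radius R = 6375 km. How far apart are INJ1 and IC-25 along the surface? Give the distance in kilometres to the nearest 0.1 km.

1397.9 km

INJ1: φ = +60.75417°, λ = +62.30333°
IC-25: φ = +73.27917°, λ = +64.91767°
Δφ = 12.5250°,  Δλ = 2.6143°
a = sin²(Δφ/2) + cos φ₁ cos φ₂ sin²(Δλ/2) = 0.011972
c = 2·arcsin(√a) = 0.219276 rad = 12.5636°
d = R·c = 6375 × 0.219276 = 1397.9 km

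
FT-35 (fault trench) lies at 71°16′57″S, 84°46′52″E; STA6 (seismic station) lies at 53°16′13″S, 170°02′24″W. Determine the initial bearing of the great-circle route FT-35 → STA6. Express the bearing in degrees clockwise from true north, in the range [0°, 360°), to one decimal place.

FT-35: φ = -71.28250°, λ = +84.78111°
STA6: φ = -53.27028°, λ = -170.04000°
Δλ = 105.1789°
y = sin Δλ · cos φ₂ = 0.577177
x = cos φ₁ sin φ₂ − sin φ₁ cos φ₂ cos Δλ = -0.405498
θ = atan2(y, x) = 125.0901° → 125.0901° (mod 360°)

125.1°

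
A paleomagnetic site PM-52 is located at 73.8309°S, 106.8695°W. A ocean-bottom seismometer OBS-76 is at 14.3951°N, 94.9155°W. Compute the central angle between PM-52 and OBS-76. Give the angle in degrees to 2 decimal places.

Δφ = 88.2260°,  Δλ = 11.9540°
a = sin²(Δφ/2) + cos φ₁ cos φ₂ sin²(Δλ/2) = 0.487446
c = 2·arcsin(√a) = 1.545686 rad = 88.5613°

88.56°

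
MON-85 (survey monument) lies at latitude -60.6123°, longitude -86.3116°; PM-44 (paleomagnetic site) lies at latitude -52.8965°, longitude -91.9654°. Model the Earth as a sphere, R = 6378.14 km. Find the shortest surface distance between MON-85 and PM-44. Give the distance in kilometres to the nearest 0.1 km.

Δφ = 7.7158°,  Δλ = -5.6538°
a = sin²(Δφ/2) + cos φ₁ cos φ₂ sin²(Δλ/2) = 0.005247
c = 2·arcsin(√a) = 0.144998 rad = 8.3078°
d = R·c = 6378.14 × 0.144998 = 924.8 km

924.8 km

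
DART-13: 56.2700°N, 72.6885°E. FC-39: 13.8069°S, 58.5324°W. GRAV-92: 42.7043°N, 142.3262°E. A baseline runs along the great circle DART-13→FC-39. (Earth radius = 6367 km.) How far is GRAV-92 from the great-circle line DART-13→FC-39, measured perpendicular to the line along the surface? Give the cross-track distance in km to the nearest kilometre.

3148 km

δ₁₃ = central angle DART-13→GRAV-92 = 0.786918 rad  (haversine)
θ₁₃ = bearing DART-13→GRAV-92 = 76.615°,  θ₁₂ = bearing DART-13→FC-39 = 298.687°
dₓₜ = R·arcsin(sin δ₁₃ · sin(θ₁₃ − θ₁₂)) = 6367·arcsin(0.70818·sin(-222.072°)) = 3148.006 km
|dₓₜ| = 3148.006 km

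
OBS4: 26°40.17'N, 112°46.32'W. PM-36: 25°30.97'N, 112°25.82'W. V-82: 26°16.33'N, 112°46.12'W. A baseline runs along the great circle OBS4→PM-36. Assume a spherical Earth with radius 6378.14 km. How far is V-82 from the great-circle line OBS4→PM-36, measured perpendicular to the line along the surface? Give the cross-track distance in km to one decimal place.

OBS4: φ = +26.66950°, λ = -112.77200°
PM-36: φ = +25.51617°, λ = -112.43033°
V-82: φ = +26.27217°, λ = -112.76867°
δ₁₃ = central angle OBS4→V-82 = 0.006935 rad  (haversine)
θ₁₃ = bearing OBS4→V-82 = 179.569°,  θ₁₂ = bearing OBS4→PM-36 = 165.026°
dₓₜ = R·arcsin(sin δ₁₃ · sin(θ₁₃ − θ₁₂)) = 6378.14·arcsin(0.00693·sin(14.543°)) = 11.107 km
|dₓₜ| = 11.107 km

11.1 km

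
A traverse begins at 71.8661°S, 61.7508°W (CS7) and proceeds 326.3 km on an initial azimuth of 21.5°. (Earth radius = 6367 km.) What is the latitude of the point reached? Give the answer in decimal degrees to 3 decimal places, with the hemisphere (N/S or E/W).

δ = d/R = 326.3/6367 = 0.051249 rad
φ₂ = arcsin(sin φ₁ cos δ + cos φ₁ sin δ cos θ)
   = arcsin(-0.95033·0.99869 + 0.31124·0.05123·0.93042) = -69.10729°
λ₂ = λ₁ + atan2(sin θ sin δ cos φ₁, cos δ − sin φ₁ sin φ₂) = -58.73303°

69.107°S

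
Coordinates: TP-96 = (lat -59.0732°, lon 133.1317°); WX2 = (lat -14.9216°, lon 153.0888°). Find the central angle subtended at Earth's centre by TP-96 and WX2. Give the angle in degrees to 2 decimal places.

46.55°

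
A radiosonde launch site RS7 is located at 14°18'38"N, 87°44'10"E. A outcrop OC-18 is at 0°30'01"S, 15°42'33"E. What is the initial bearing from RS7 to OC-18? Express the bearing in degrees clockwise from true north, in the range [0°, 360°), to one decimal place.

264.9°

RS7: φ = +14.31056°, λ = +87.73611°
OC-18: φ = -0.50028°, λ = +15.70917°
Δλ = -72.0269°
y = sin Δλ · cos φ₂ = -0.951165
x = cos φ₁ sin φ₂ − sin φ₁ cos φ₂ cos Δλ = -0.084729
θ = atan2(y, x) = -95.0904° → 264.9096° (mod 360°)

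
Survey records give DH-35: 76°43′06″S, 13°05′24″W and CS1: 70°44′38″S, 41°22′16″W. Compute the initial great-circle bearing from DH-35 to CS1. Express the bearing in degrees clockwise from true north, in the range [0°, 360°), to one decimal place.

DH-35: φ = -76.71833°, λ = -13.09000°
CS1: φ = -70.74389°, λ = -41.37111°
Δλ = -28.2811°
y = sin Δλ · cos φ₂ = -0.156254
x = cos φ₁ sin φ₂ − sin φ₁ cos φ₂ cos Δλ = 0.065772
θ = atan2(y, x) = -67.1724° → 292.8276° (mod 360°)

292.8°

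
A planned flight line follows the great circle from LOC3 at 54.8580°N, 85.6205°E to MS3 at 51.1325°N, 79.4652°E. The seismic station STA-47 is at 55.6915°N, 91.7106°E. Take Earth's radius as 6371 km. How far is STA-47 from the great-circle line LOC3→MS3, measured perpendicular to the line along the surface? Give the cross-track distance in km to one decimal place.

177.9 km

δ₁₃ = central angle LOC3→STA-47 = 0.062249 rad  (haversine)
θ₁₃ = bearing LOC3→STA-47 = 73.999°,  θ₁₂ = bearing LOC3→MS3 = 227.333°
dₓₜ = R·arcsin(sin δ₁₃ · sin(θ₁₃ − θ₁₂)) = 6371·arcsin(0.06221·sin(-153.334°)) = -177.896 km
|dₓₜ| = 177.896 km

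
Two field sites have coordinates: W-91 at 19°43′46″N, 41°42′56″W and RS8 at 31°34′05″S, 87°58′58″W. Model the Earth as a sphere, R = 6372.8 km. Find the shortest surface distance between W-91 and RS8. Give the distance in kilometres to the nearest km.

W-91: φ = +19.72944°, λ = -41.71556°
RS8: φ = -31.56806°, λ = -87.98278°
Δφ = -51.2975°,  Δλ = -46.2672°
a = sin²(Δφ/2) + cos φ₁ cos φ₂ sin²(Δλ/2) = 0.311152
c = 2·arcsin(√a) = 1.183491 rad = 67.8090°
d = R·c = 6372.8 × 1.183491 = 7542.1 km

7542 km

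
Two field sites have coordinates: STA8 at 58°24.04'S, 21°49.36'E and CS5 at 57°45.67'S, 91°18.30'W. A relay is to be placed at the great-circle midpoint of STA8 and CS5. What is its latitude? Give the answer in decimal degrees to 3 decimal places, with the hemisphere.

71.055°S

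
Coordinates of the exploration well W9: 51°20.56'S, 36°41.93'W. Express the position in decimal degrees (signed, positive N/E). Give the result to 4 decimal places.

lat: 51.3427° S → -51.3427°
lon: 36.6988° W → -36.6988°

-51.3427°, -36.6988°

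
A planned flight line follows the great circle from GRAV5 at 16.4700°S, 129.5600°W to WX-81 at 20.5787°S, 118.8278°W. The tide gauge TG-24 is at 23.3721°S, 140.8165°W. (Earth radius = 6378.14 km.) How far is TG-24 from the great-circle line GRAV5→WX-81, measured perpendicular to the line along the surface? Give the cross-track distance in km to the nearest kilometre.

δ₁₃ = central angle GRAV5→TG-24 = 0.220359 rad  (haversine)
θ₁₃ = bearing GRAV5→TG-24 = 235.062°,  θ₁₂ = bearing GRAV5→WX-81 = 113.635°
dₓₜ = R·arcsin(sin δ₁₃ · sin(θ₁₃ − θ₁₂)) = 6378.14·arcsin(0.21858·sin(121.427°)) = 1196.630 km
|dₓₜ| = 1196.630 km

1197 km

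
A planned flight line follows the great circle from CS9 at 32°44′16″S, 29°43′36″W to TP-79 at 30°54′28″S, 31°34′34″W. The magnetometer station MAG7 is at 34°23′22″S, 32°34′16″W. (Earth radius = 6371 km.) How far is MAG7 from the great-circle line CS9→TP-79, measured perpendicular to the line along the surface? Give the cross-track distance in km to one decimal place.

CS9: φ = -32.73778°, λ = -29.72667°
TP-79: φ = -30.90778°, λ = -31.57611°
MAG7: φ = -34.38944°, λ = -32.57111°
δ₁₃ = central angle CS9→MAG7 = 0.050417 rad  (haversine)
θ₁₃ = bearing CS9→MAG7 = 234.349°,  θ₁₂ = bearing CS9→TP-79 = 318.856°
dₓₜ = R·arcsin(sin δ₁₃ · sin(θ₁₃ − θ₁₂)) = 6371·arcsin(0.05040·sin(-84.506°)) = -319.732 km
|dₓₜ| = 319.732 km

319.7 km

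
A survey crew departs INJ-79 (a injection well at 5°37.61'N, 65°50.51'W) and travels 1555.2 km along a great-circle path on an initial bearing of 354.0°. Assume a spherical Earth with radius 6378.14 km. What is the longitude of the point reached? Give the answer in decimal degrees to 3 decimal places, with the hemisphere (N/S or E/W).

67.376°W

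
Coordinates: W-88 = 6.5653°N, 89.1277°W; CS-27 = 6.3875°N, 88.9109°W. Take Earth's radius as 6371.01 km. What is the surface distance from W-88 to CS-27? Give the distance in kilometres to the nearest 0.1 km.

Δφ = -0.1778°,  Δλ = 0.2168°
a = sin²(Δφ/2) + cos φ₁ cos φ₂ sin²(Δλ/2) = 0.000006
c = 2·arcsin(√a) = 0.004875 rad = 0.2793°
d = R·c = 6371.01 × 0.004875 = 31.1 km

31.1 km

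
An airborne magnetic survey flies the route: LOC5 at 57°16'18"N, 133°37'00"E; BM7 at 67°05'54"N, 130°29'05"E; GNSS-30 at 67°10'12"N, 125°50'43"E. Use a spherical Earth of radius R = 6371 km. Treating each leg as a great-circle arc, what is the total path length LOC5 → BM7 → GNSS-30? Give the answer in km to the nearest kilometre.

LOC5: φ = +57.27167°, λ = +133.61667°
BM7: φ = +67.09833°, λ = +130.48472°
GNSS-30: φ = +67.17000°, λ = +125.84528°
LOC5→BM7: c = 0.173339 rad, d = 1104.34 km
BM7→GNSS-30: c = 0.031482 rad, d = 200.57 km
Total = 1104.34 + 200.57 = 1304.92 km

1305 km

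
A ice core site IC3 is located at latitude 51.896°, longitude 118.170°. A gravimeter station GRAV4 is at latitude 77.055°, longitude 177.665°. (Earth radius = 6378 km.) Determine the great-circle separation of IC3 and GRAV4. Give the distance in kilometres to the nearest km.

3692 km

Δφ = 25.1590°,  Δλ = 59.4950°
a = sin²(Δφ/2) + cos φ₁ cos φ₂ sin²(Δλ/2) = 0.081468
c = 2·arcsin(√a) = 0.578900 rad = 33.1685°
d = R·c = 6378 × 0.578900 = 3692.2 km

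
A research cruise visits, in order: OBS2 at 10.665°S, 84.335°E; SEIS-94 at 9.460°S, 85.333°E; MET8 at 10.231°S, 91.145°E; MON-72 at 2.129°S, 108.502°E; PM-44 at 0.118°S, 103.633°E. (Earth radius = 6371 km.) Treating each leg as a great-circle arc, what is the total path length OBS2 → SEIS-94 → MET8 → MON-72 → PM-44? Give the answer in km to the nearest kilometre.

3519 km

OBS2→SEIS-94: c = 0.027137 rad, d = 172.89 km
SEIS-94→MET8: c = 0.100844 rad, d = 642.48 km
MET8→MON-72: c = 0.332473 rad, d = 2118.18 km
MON-72→PM-44: c = 0.091924 rad, d = 585.65 km
Total = 172.89 + 642.48 + 2118.18 + 585.65 = 3519.20 km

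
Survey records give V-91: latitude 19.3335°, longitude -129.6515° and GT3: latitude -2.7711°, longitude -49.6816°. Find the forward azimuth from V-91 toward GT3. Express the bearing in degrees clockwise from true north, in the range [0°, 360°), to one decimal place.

Δλ = 79.9699°
y = sin Δλ · cos φ₂ = 0.983565
x = cos φ₁ sin φ₂ − sin φ₁ cos φ₂ cos Δλ = -0.103213
θ = atan2(y, x) = 95.9905° → 95.9905° (mod 360°)

96.0°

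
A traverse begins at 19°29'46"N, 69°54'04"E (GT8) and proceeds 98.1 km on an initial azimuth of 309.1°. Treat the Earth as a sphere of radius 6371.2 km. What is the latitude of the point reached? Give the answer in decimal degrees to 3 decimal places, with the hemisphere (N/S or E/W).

GT8: φ = +19.49611°, λ = +69.90111°
δ = d/R = 98.1/6371.2 = 0.015397 rad
φ₂ = arcsin(sin φ₁ cos δ + cos φ₁ sin δ cos θ)
   = arcsin(0.33374·0.99988 + 0.94266·0.01540·0.63068) = 20.05103°
λ₂ = λ₁ + atan2(sin θ sin δ cos φ₁, cos δ − sin φ₁ sin φ₂) = 69.17231°

20.051°N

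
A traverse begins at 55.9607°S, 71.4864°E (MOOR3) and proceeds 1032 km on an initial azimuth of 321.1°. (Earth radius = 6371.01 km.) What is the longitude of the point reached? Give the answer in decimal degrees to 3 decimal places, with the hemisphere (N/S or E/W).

62.716°E

δ = d/R = 1032/6371.01 = 0.161984 rad
φ₂ = arcsin(sin φ₁ cos δ + cos φ₁ sin δ cos θ)
   = arcsin(-0.82865·0.98691 + 0.55976·0.16128·0.77824) = -48.37853°
λ₂ = λ₁ + atan2(sin θ sin δ cos φ₁, cos δ − sin φ₁ sin φ₂) = 62.71596°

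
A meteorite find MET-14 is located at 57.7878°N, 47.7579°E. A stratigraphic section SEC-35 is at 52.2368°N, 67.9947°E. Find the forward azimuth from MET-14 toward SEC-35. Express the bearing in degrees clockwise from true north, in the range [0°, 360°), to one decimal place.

Δλ = 20.2368°
y = sin Δλ · cos φ₂ = 0.211830
x = cos φ₁ sin φ₂ − sin φ₁ cos φ₂ cos Δλ = -0.064748
θ = atan2(y, x) = 106.9962° → 106.9962° (mod 360°)

107.0°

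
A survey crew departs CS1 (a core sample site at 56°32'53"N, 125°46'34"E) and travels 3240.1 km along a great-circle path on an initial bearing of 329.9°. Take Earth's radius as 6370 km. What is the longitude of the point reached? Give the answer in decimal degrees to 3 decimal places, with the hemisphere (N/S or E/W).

CS1: φ = +56.54806°, λ = +125.77611°
δ = d/R = 3240.1/6370 = 0.508650 rad
φ₂ = arcsin(sin φ₁ cos δ + cos φ₁ sin δ cos θ)
   = arcsin(0.83435·0.87340 + 0.55124·0.48700·0.86515) = 73.94025°
λ₂ = λ₁ + atan2(sin θ sin δ cos φ₁, cos δ − sin φ₁ sin φ₂) = 63.78641°

63.786°E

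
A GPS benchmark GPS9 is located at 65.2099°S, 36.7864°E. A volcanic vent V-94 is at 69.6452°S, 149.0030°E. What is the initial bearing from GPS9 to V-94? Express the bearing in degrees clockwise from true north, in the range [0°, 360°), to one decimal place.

147.9°

Δλ = 112.2166°
y = sin Δλ · cos φ₂ = 0.322010
x = cos φ₁ sin φ₂ − sin φ₁ cos φ₂ cos Δλ = -0.512512
θ = atan2(y, x) = 147.8590° → 147.8590° (mod 360°)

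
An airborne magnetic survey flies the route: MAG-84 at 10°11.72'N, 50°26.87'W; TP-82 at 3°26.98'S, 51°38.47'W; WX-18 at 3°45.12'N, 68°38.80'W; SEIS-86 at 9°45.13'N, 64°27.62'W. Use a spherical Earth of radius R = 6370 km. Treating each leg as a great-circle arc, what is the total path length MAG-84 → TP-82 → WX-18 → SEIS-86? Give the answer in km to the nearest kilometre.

4386 km

MAG-84: φ = +10.19533°, λ = -50.44783°
TP-82: φ = -3.44967°, λ = -51.64117°
WX-18: φ = +3.75200°, λ = -68.64667°
SEIS-86: φ = +9.75217°, λ = -64.46033°
MAG-84→TP-82: c = 0.239052 rad, d = 1522.76 km
TP-82→WX-18: c = 0.322139 rad, d = 2052.02 km
WX-18→SEIS-86: c = 0.127383 rad, d = 811.43 km
Total = 1522.76 + 2052.02 + 811.43 = 4386.21 km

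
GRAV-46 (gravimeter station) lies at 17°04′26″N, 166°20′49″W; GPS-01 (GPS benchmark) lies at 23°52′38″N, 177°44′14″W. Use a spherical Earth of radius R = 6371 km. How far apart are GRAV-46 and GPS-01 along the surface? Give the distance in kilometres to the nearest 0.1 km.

1406.1 km

GRAV-46: φ = +17.07389°, λ = -166.34694°
GPS-01: φ = +23.87722°, λ = -177.73722°
Δφ = 6.8033°,  Δλ = -11.3903°
a = sin²(Δφ/2) + cos φ₁ cos φ₂ sin²(Δλ/2) = 0.012129
c = 2·arcsin(√a) = 0.220708 rad = 12.6456°
d = R·c = 6371 × 0.220708 = 1406.1 km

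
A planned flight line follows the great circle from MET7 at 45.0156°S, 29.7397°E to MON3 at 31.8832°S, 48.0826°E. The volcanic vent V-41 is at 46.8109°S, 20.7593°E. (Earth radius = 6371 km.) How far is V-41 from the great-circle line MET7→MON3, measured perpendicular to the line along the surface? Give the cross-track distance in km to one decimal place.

212.3 km

δ₁₃ = central angle MET7→V-41 = 0.113389 rad  (haversine)
θ₁₃ = bearing MET7→V-41 = 250.772°,  θ₁₂ = bearing MET7→MON3 = 53.646°
dₓₜ = R·arcsin(sin δ₁₃ · sin(θ₁₃ − θ₁₂)) = 6371·arcsin(0.11315·sin(197.126°)) = -212.313 km
|dₓₜ| = 212.313 km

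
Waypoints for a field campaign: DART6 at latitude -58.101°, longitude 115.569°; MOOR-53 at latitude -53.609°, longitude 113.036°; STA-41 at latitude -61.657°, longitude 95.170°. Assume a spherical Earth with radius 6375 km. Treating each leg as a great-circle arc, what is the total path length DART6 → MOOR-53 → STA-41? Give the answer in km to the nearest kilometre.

DART6→MOOR-53: c = 0.082219 rad, d = 524.14 km
MOOR-53→STA-41: c = 0.216905 rad, d = 1382.77 km
Total = 524.14 + 1382.77 = 1906.91 km

1907 km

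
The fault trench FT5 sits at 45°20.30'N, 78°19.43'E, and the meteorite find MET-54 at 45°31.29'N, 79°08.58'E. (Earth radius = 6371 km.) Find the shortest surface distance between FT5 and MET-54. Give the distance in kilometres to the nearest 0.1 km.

67.1 km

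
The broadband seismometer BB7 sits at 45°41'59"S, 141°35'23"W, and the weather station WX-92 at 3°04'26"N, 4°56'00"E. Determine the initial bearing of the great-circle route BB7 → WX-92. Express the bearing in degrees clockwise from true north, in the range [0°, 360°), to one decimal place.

135.4°

BB7: φ = -45.69972°, λ = -141.58972°
WX-92: φ = +3.07389°, λ = +4.93333°
Δλ = 146.5231°
y = sin Δλ · cos φ₂ = 0.550808
x = cos φ₁ sin φ₂ − sin φ₁ cos φ₂ cos Δλ = -0.558651
θ = atan2(y, x) = 135.4051° → 135.4051° (mod 360°)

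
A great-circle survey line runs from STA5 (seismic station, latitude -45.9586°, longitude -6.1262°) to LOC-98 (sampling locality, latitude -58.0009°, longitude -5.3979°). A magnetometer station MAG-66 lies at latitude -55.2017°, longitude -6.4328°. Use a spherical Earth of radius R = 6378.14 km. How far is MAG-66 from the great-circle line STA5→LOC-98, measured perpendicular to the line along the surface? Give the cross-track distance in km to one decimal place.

δ₁₃ = central angle STA5→MAG-66 = 0.161358 rad  (haversine)
θ₁₃ = bearing STA5→MAG-66 = 181.089°,  θ₁₂ = bearing STA5→LOC-98 = 178.151°
dₓₜ = R·arcsin(sin δ₁₃ · sin(θ₁₃ − θ₁₂)) = 6378.14·arcsin(0.16066·sin(2.938°)) = 52.522 km
|dₓₜ| = 52.522 km

52.5 km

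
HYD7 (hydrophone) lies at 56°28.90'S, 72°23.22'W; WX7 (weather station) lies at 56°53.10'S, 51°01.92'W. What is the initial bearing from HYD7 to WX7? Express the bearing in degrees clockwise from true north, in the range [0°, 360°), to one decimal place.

100.9°

HYD7: φ = -56.48167°, λ = -72.38700°
WX7: φ = -56.88500°, λ = -51.03200°
Δλ = 21.3550°
y = sin Δλ · cos φ₂ = 0.198940
x = cos φ₁ sin φ₂ − sin φ₁ cos φ₂ cos Δλ = -0.038311
θ = atan2(y, x) = 100.9004° → 100.9004° (mod 360°)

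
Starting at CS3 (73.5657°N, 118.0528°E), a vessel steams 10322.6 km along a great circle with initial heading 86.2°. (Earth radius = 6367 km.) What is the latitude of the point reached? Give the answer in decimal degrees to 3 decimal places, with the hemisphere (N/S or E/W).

δ = d/R = 10322.6/6367 = 1.621266 rad
φ₂ = arcsin(sin φ₁ cos δ + cos φ₁ sin δ cos θ)
   = arcsin(0.95914·-0.05045 + 0.28292·0.99873·0.06627) = -1.69970°
λ₂ = λ₁ + atan2(sin θ sin δ cos φ₁, cos δ − sin φ₁ sin φ₂) = -147.48553°

1.700°S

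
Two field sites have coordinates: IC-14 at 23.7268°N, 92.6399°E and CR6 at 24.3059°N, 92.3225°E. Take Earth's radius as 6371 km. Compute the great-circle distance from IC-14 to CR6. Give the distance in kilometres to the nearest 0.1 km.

Δφ = 0.5791°,  Δλ = -0.3174°
a = sin²(Δφ/2) + cos φ₁ cos φ₂ sin²(Δλ/2) = 0.000032
c = 2·arcsin(√a) = 0.011303 rad = 0.6476°
d = R·c = 6371 × 0.011303 = 72.0 km

72.0 km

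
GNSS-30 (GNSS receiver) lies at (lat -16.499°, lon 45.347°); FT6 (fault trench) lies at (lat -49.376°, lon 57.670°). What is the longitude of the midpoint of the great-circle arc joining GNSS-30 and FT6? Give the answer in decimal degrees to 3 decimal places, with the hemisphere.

Bx = cos φ₂ cos Δλ = 0.636091,  By = cos φ₂ sin Δλ = 0.138958
φₘ = atan2(sin φ₁ + sin φ₂, √((cos φ₁ + Bx)² + By²)) = -33.08357°
λₘ = λ₁ + atan2(By, cos φ₁ + Bx) = 50.32635°

50.326°E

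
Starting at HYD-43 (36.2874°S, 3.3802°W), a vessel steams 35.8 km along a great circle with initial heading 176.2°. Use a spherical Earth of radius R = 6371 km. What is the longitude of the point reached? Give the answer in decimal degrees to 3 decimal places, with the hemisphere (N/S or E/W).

δ = d/R = 35.8/6371 = 0.005619 rad
φ₂ = arcsin(sin φ₁ cos δ + cos φ₁ sin δ cos θ)
   = arcsin(-0.59184·0.99998 + 0.80606·0.00562·-0.99780) = -36.60865°
λ₂ = λ₁ + atan2(sin θ sin δ cos φ₁, cos δ − sin φ₁ sin φ₂) = -3.35362°

3.354°W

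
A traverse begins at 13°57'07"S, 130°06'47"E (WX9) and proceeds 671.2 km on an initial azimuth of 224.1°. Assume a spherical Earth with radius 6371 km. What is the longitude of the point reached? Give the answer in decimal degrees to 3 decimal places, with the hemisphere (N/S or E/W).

125.694°E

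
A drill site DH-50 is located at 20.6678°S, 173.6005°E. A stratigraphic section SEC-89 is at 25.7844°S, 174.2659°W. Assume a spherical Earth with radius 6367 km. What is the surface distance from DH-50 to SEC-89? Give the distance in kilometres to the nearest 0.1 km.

1362.4 km

Δφ = -5.1166°,  Δλ = 12.1336°
a = sin²(Δφ/2) + cos φ₁ cos φ₂ sin²(Δλ/2) = 0.011403
c = 2·arcsin(√a) = 0.213977 rad = 12.2600°
d = R·c = 6367 × 0.213977 = 1362.4 km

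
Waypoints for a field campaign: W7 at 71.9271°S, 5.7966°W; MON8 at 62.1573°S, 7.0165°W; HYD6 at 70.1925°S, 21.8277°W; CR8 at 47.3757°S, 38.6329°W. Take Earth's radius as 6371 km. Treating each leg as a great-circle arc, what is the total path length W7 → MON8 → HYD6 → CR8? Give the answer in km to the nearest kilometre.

W7→MON8: c = 0.170709 rad, d = 1087.58 km
MON8→HYD6: c = 0.173863 rad, d = 1107.68 km
HYD6→CR8: c = 0.422786 rad, d = 2693.57 km
Total = 1087.58 + 1107.68 + 2693.57 = 4888.84 km

4889 km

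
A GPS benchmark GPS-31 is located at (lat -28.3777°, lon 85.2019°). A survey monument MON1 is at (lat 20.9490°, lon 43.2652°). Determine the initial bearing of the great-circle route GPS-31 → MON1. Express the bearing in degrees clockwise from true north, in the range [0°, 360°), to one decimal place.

Δλ = -41.9367°
y = sin Δλ · cos φ₂ = -0.624133
x = cos φ₁ sin φ₂ − sin φ₁ cos φ₂ cos Δλ = 0.644757
θ = atan2(y, x) = -44.0688° → 315.9312° (mod 360°)

315.9°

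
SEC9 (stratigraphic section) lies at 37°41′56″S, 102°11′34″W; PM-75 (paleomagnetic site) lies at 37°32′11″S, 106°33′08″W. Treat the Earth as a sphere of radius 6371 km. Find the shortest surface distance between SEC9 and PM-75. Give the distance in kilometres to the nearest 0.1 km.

384.4 km

SEC9: φ = -37.69889°, λ = -102.19278°
PM-75: φ = -37.53639°, λ = -106.55222°
Δφ = 0.1625°,  Δλ = -4.3594°
a = sin²(Δφ/2) + cos φ₁ cos φ₂ sin²(Δλ/2) = 0.000910
c = 2·arcsin(√a) = 0.060330 rad = 3.4566°
d = R·c = 6371 × 0.060330 = 384.4 km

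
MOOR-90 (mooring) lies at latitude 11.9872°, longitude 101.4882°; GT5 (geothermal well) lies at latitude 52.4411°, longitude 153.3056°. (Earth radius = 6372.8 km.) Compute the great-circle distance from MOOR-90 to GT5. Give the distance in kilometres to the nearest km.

6426 km

Δφ = 40.4539°,  Δλ = 51.8174°
a = sin²(Δφ/2) + cos φ₁ cos φ₂ sin²(Δλ/2) = 0.233376
c = 2·arcsin(√a) = 1.008360 rad = 57.7748°
d = R·c = 6372.8 × 1.008360 = 6426.1 km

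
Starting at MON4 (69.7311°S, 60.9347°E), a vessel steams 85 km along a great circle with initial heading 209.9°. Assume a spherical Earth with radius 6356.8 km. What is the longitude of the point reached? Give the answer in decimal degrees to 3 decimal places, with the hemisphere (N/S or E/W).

δ = d/R = 85/6356.8 = 0.013372 rad
φ₂ = arcsin(sin φ₁ cos δ + cos φ₁ sin δ cos θ)
   = arcsin(-0.93808·0.99991 + 0.34643·0.01337·-0.86690) = -70.39169°
λ₂ = λ₁ + atan2(sin θ sin δ cos φ₁, cos δ − sin φ₁ sin φ₂) = 59.79664°

59.797°E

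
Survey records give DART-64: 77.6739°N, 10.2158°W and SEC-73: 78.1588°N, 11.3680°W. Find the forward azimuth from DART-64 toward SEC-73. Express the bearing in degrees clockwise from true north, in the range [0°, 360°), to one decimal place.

Δλ = -1.1522°
y = sin Δλ · cos φ₂ = -0.004126
x = cos φ₁ sin φ₂ − sin φ₁ cos φ₂ cos Δλ = 0.008504
θ = atan2(y, x) = -25.8844° → 334.1156° (mod 360°)

334.1°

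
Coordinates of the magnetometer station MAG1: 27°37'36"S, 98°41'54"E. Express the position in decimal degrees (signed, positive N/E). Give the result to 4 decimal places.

lat: 27.6267° S → -27.6267°
lon: 98.6983° E → +98.6983°

-27.6267°, +98.6983°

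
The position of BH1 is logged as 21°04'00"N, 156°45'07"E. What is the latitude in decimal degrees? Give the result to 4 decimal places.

21° + 4′/60 + 0″/3600 = 21 + 0.06667 + 0.00000 = 21.0667°

21.0667°N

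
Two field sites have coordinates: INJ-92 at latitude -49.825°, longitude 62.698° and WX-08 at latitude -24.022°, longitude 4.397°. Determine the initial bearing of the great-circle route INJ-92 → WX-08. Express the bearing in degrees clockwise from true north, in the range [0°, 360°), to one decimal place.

277.6°

Δλ = -58.3010°
y = sin Δλ · cos φ₂ = -0.777130
x = cos φ₁ sin φ₂ − sin φ₁ cos φ₂ cos Δλ = 0.104094
θ = atan2(y, x) = -82.3708° → 277.6292° (mod 360°)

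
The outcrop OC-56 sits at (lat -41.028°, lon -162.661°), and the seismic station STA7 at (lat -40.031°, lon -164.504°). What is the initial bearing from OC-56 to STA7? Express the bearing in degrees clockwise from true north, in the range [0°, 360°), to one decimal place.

Δλ = -1.8430°
y = sin Δλ · cos φ₂ = -0.024625
x = cos φ₁ sin φ₂ − sin φ₁ cos φ₂ cos Δλ = 0.017140
θ = atan2(y, x) = -55.1609° → 304.8391° (mod 360°)

304.8°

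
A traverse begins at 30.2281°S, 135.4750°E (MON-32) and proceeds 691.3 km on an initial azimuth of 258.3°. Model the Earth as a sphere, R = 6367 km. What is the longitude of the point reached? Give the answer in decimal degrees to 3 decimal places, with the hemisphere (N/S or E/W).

δ = d/R = 691.3/6367 = 0.108575 rad
φ₂ = arcsin(sin φ₁ cos δ + cos φ₁ sin δ cos θ)
   = arcsin(-0.50344·0.99411 + 0.86403·0.10836·-0.20279) = -31.29642°
λ₂ = λ₁ + atan2(sin θ sin δ cos φ₁, cos δ − sin φ₁ sin φ₂) = 128.34159°

128.342°E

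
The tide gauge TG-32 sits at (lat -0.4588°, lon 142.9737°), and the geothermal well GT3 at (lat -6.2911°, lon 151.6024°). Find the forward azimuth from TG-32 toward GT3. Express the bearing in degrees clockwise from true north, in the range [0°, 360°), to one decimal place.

Δλ = 8.6287°
y = sin Δλ · cos φ₂ = 0.149127
x = cos φ₁ sin φ₂ − sin φ₁ cos φ₂ cos Δλ = -0.101707
θ = atan2(y, x) = 124.2947° → 124.2947° (mod 360°)

124.3°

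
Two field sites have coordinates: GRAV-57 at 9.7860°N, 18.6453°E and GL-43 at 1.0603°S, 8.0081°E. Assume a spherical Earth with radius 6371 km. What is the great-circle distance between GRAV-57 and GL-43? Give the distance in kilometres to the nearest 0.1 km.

1685.6 km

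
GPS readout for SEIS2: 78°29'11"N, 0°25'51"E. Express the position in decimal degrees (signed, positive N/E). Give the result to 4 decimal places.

lat: 78.4864° N → +78.4864°
lon: 0.4308° E → +0.4308°

+78.4864°, +0.4308°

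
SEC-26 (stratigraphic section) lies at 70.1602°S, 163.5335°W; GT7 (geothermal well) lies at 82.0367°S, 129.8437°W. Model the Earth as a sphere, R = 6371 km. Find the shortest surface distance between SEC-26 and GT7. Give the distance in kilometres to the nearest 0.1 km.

1546.1 km

Δφ = -11.8765°,  Δλ = 33.6898°
a = sin²(Δφ/2) + cos φ₁ cos φ₂ sin²(Δλ/2) = 0.014652
c = 2·arcsin(√a) = 0.242683 rad = 13.9047°
d = R·c = 6371 × 0.242683 = 1546.1 km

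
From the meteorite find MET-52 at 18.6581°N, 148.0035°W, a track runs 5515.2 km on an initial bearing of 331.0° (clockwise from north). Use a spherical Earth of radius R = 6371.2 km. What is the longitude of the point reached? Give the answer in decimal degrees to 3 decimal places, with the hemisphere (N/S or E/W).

169.362°E

δ = d/R = 5515.2/6371.2 = 0.865645 rad
φ₂ = arcsin(sin φ₁ cos δ + cos φ₁ sin δ cos θ)
   = arcsin(0.31992·0.64815 + 0.94744·0.76151·0.87462) = 56.97018°
λ₂ = λ₁ + atan2(sin θ sin δ cos φ₁, cos δ − sin φ₁ sin φ₂) = 169.36211°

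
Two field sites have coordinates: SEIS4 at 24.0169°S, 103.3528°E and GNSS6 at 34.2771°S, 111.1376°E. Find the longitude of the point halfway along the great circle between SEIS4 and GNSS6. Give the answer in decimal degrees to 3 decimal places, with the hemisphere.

Bx = cos φ₂ cos Δλ = 0.818708,  By = cos φ₂ sin Δλ = 0.111928
φₘ = atan2(sin φ₁ + sin φ₂, √((cos φ₁ + Bx)² + By²)) = -29.20318°
λₘ = λ₁ + atan2(By, cos φ₁ + Bx) = 107.05002°

107.050°E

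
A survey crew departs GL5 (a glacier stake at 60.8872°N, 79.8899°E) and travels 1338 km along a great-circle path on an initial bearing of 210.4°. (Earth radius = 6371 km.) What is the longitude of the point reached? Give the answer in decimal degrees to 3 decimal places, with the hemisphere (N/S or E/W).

70.427°E

δ = d/R = 1338/6371 = 0.210014 rad
φ₂ = arcsin(sin φ₁ cos δ + cos φ₁ sin δ cos θ)
   = arcsin(0.87366·0.97803 + 0.48653·0.20847·-0.86251) = 50.08379°
λ₂ = λ₁ + atan2(sin θ sin δ cos φ₁, cos δ − sin φ₁ sin φ₂) = 70.42709°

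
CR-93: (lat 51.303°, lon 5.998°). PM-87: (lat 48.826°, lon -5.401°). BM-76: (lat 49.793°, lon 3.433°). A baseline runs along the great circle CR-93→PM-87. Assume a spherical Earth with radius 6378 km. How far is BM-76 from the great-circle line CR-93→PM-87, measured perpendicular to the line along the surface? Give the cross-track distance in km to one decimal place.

δ₁₃ = central angle CR-93→BM-76 = 0.038774 rad  (haversine)
θ₁₃ = bearing CR-93→BM-76 = 228.183°,  θ₁₂ = bearing CR-93→PM-87 = 255.734°
dₓₜ = R·arcsin(sin δ₁₃ · sin(θ₁₃ − θ₁₂)) = 6378·arcsin(0.03876·sin(-27.552°)) = -114.367 km
|dₓₜ| = 114.367 km

114.4 km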